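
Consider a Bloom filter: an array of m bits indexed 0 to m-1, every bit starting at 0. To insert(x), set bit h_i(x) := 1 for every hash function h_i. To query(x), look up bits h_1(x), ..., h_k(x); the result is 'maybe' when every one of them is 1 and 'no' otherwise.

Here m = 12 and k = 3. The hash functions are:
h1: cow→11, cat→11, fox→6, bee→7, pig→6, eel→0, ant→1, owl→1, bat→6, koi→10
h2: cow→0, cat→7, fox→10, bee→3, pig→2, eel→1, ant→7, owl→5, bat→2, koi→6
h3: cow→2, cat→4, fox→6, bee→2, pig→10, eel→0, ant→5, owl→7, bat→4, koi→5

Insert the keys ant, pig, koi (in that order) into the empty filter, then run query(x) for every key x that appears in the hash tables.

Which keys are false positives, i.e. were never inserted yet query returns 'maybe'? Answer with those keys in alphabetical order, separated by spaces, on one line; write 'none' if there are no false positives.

Start: bits=000000000000
After insert 'ant': sets bits 1 5 7 -> bits=010001010000
After insert 'pig': sets bits 2 6 10 -> bits=011001110010
After insert 'koi': sets bits 5 6 10 -> bits=011001110010
Not inserted: bat bee cat cow eel fox owl — query each against bits=011001110010:
query bat: checks bit2=1, bit4=0, bit6=1 (has a 0) -> no => not a false positive
query bee: checks bit2=1, bit3=0, bit7=1 (has a 0) -> no => not a false positive
query cat: checks bit4=0, bit7=1, bit11=0 (has a 0) -> no => not a false positive
query cow: checks bit0=0, bit2=1, bit11=0 (has a 0) -> no => not a false positive
query eel: checks bit0=0, bit1=1 (has a 0) -> no => not a false positive
query fox: checks bit6=1, bit10=1 (all 1) -> maybe => FALSE POSITIVE
query owl: checks bit1=1, bit5=1, bit7=1 (all 1) -> maybe => FALSE POSITIVE
False positives (alphabetical): fox owl

Answer: fox owl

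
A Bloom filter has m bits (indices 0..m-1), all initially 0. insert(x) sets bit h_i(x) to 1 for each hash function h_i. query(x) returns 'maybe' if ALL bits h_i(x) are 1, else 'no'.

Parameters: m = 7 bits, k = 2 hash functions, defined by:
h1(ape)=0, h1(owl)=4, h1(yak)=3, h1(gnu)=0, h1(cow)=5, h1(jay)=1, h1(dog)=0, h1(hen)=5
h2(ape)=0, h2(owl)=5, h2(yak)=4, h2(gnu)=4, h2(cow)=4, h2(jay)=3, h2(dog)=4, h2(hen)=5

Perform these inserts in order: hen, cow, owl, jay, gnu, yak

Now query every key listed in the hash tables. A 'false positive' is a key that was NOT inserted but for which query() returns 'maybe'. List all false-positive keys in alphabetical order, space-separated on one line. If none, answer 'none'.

Answer: ape dog

Derivation:
Start: bits=0000000
After insert 'hen': sets bits 5 -> bits=0000010
After insert 'cow': sets bits 4 5 -> bits=0000110
After insert 'owl': sets bits 4 5 -> bits=0000110
After insert 'jay': sets bits 1 3 -> bits=0101110
After insert 'gnu': sets bits 0 4 -> bits=1101110
After insert 'yak': sets bits 3 4 -> bits=1101110
Not inserted: ape dog — query each against bits=1101110:
query ape: checks bit0=1 (all 1) -> maybe => FALSE POSITIVE
query dog: checks bit0=1, bit4=1 (all 1) -> maybe => FALSE POSITIVE
False positives (alphabetical): ape dog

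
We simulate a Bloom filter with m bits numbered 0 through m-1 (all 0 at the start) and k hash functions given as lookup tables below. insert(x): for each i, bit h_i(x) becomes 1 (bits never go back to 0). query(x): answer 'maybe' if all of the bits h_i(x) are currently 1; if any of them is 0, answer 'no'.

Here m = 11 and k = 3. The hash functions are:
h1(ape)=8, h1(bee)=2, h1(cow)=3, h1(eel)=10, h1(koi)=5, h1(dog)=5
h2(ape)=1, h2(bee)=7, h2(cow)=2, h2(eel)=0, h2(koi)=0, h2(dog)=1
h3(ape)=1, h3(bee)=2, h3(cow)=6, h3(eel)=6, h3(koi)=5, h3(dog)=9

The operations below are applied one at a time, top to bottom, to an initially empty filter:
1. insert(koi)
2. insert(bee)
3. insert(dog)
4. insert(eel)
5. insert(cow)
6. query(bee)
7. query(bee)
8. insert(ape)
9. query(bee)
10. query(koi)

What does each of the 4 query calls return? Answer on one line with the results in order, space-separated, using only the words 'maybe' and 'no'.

Answer: maybe maybe maybe maybe

Derivation:
Start: bits=00000000000
Op 1: insert koi -> sets bits 0 5 -> bits=10000100000
Op 2: insert bee -> sets bits 2 7 -> bits=10100101000
Op 3: insert dog -> sets bits 1 5 9 -> bits=11100101010
Op 4: insert eel -> sets bits 0 6 10 -> bits=11100111011
Op 5: insert cow -> sets bits 2 3 6 -> bits=11110111011
Op 6: query bee -> checks bit2=1, bit7=1 (all 1) -> maybe
Op 7: query bee -> checks bit2=1, bit7=1 (all 1) -> maybe
Op 8: insert ape -> sets bits 1 8 -> bits=11110111111
Op 9: query bee -> checks bit2=1, bit7=1 (all 1) -> maybe
Op 10: query koi -> checks bit0=1, bit5=1 (all 1) -> maybe
Query results in order: maybe maybe maybe maybe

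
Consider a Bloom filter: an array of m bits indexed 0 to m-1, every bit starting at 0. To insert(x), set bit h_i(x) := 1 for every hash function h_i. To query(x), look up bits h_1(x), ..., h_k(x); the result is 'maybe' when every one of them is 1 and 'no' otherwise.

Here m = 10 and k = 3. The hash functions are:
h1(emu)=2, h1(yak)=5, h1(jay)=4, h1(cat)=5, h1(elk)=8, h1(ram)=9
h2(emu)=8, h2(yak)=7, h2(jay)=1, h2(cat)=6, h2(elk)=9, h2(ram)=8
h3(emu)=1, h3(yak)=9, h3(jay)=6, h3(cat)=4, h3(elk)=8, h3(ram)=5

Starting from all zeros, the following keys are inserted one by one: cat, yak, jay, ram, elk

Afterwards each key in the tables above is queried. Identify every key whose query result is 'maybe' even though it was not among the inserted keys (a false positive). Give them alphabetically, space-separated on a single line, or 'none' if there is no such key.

Answer: none

Derivation:
Start: bits=0000000000
After insert 'cat': sets bits 4 5 6 -> bits=0000111000
After insert 'yak': sets bits 5 7 9 -> bits=0000111101
After insert 'jay': sets bits 1 4 6 -> bits=0100111101
After insert 'ram': sets bits 5 8 9 -> bits=0100111111
After insert 'elk': sets bits 8 9 -> bits=0100111111
Not inserted: emu — query each against bits=0100111111:
query emu: checks bit1=1, bit2=0, bit8=1 (has a 0) -> no => not a false positive
False positives (alphabetical): none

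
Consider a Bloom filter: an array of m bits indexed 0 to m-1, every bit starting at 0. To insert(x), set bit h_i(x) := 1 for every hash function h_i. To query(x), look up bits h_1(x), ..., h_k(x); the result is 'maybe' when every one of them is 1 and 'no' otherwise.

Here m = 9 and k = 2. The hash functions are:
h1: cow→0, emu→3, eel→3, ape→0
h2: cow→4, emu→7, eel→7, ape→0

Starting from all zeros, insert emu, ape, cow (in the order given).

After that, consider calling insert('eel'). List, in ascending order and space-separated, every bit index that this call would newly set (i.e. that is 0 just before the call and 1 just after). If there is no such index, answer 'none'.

Answer: none

Derivation:
Start: bits=000000000
After insert 'emu': sets bits 3 7 -> bits=000100010
After insert 'ape': sets bits 0 -> bits=100100010
After insert 'cow': sets bits 0 4 -> bits=100110010
insert 'eel' would touch bits 3 7; currently bit3=1, bit7=1
Bits that are 0 among those (would change 0->1): none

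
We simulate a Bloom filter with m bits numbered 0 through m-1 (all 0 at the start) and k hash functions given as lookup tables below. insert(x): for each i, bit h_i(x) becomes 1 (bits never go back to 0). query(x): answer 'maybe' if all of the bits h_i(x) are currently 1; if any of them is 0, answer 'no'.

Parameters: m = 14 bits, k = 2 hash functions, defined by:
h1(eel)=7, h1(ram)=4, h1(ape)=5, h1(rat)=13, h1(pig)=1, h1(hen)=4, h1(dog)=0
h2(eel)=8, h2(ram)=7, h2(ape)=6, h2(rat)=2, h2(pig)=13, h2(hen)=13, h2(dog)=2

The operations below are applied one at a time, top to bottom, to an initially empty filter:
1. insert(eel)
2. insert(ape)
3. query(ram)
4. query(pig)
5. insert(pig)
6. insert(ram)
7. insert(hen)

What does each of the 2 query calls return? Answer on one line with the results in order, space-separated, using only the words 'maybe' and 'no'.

Answer: no no

Derivation:
Start: bits=00000000000000
Op 1: insert eel -> sets bits 7 8 -> bits=00000001100000
Op 2: insert ape -> sets bits 5 6 -> bits=00000111100000
Op 3: query ram -> checks bit4=0, bit7=1 (has a 0) -> no
Op 4: query pig -> checks bit1=0, bit13=0 (has a 0) -> no
Op 5: insert pig -> sets bits 1 13 -> bits=01000111100001
Op 6: insert ram -> sets bits 4 7 -> bits=01001111100001
Op 7: insert hen -> sets bits 4 13 -> bits=01001111100001
Query results in order: no no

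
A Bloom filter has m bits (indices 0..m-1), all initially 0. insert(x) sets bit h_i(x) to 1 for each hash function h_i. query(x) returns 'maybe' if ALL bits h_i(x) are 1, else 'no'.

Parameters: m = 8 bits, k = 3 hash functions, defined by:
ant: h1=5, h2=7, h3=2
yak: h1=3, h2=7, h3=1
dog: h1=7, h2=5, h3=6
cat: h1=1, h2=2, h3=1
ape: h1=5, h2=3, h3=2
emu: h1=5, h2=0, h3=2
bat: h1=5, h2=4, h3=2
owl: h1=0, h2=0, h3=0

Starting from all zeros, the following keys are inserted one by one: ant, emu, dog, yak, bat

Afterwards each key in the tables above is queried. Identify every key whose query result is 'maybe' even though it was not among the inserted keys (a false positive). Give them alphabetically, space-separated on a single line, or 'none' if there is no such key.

Answer: ape cat owl

Derivation:
Start: bits=00000000
After insert 'ant': sets bits 2 5 7 -> bits=00100101
After insert 'emu': sets bits 0 2 5 -> bits=10100101
After insert 'dog': sets bits 5 6 7 -> bits=10100111
After insert 'yak': sets bits 1 3 7 -> bits=11110111
After insert 'bat': sets bits 2 4 5 -> bits=11111111
Not inserted: ape cat owl — query each against bits=11111111:
query ape: checks bit2=1, bit3=1, bit5=1 (all 1) -> maybe => FALSE POSITIVE
query cat: checks bit1=1, bit2=1 (all 1) -> maybe => FALSE POSITIVE
query owl: checks bit0=1 (all 1) -> maybe => FALSE POSITIVE
False positives (alphabetical): ape cat owl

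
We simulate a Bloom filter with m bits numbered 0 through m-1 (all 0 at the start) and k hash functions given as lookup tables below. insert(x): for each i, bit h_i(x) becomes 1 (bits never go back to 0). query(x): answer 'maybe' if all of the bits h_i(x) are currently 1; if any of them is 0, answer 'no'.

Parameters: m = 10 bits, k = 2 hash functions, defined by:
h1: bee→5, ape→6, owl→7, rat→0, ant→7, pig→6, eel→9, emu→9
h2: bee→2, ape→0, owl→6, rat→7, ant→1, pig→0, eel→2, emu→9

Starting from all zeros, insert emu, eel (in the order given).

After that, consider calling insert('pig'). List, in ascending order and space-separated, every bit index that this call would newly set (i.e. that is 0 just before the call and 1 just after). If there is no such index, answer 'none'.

Answer: 0 6

Derivation:
Start: bits=0000000000
After insert 'emu': sets bits 9 -> bits=0000000001
After insert 'eel': sets bits 2 9 -> bits=0010000001
insert 'pig' would touch bits 0 6; currently bit0=0, bit6=0
Bits that are 0 among those (would change 0->1): 0 6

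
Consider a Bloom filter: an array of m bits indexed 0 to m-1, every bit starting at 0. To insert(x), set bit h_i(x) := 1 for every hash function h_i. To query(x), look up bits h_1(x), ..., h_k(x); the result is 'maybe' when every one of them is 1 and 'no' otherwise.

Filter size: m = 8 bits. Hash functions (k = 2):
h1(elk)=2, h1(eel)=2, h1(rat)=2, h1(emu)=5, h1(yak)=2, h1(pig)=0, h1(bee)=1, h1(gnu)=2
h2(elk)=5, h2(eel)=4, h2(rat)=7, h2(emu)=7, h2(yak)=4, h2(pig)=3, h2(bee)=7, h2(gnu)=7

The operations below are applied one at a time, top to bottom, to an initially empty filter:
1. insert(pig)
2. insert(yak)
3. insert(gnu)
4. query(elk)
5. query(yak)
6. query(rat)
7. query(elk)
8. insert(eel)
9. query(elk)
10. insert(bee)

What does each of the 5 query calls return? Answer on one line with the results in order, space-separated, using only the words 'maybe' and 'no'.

Start: bits=00000000
Op 1: insert pig -> sets bits 0 3 -> bits=10010000
Op 2: insert yak -> sets bits 2 4 -> bits=10111000
Op 3: insert gnu -> sets bits 2 7 -> bits=10111001
Op 4: query elk -> checks bit2=1, bit5=0 (has a 0) -> no
Op 5: query yak -> checks bit2=1, bit4=1 (all 1) -> maybe
Op 6: query rat -> checks bit2=1, bit7=1 (all 1) -> maybe
Op 7: query elk -> checks bit2=1, bit5=0 (has a 0) -> no
Op 8: insert eel -> sets bits 2 4 -> bits=10111001
Op 9: query elk -> checks bit2=1, bit5=0 (has a 0) -> no
Op 10: insert bee -> sets bits 1 7 -> bits=11111001
Query results in order: no maybe maybe no no

Answer: no maybe maybe no no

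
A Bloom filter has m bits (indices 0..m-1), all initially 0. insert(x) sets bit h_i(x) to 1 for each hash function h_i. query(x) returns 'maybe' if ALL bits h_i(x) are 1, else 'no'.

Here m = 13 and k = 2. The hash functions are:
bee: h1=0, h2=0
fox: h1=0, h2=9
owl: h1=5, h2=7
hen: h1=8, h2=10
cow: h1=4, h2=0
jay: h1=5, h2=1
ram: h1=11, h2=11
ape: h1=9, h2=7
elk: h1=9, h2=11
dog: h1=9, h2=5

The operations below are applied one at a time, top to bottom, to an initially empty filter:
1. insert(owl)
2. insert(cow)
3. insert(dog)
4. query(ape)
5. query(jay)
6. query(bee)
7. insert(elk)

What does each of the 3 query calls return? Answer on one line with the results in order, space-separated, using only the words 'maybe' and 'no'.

Start: bits=0000000000000
Op 1: insert owl -> sets bits 5 7 -> bits=0000010100000
Op 2: insert cow -> sets bits 0 4 -> bits=1000110100000
Op 3: insert dog -> sets bits 5 9 -> bits=1000110101000
Op 4: query ape -> checks bit7=1, bit9=1 (all 1) -> maybe
Op 5: query jay -> checks bit1=0, bit5=1 (has a 0) -> no
Op 6: query bee -> checks bit0=1 (all 1) -> maybe
Op 7: insert elk -> sets bits 9 11 -> bits=1000110101010
Query results in order: maybe no maybe

Answer: maybe no maybe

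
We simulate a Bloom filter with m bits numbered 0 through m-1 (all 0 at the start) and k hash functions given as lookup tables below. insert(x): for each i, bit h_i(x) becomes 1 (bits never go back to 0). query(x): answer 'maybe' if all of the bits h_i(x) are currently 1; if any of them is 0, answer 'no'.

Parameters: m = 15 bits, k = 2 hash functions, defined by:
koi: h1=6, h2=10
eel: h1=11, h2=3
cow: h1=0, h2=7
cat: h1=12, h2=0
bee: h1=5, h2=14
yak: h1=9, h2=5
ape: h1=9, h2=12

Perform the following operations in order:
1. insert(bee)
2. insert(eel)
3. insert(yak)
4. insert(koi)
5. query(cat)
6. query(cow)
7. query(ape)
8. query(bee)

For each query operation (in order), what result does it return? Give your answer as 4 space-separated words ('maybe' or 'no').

Start: bits=000000000000000
Op 1: insert bee -> sets bits 5 14 -> bits=000001000000001
Op 2: insert eel -> sets bits 3 11 -> bits=000101000001001
Op 3: insert yak -> sets bits 5 9 -> bits=000101000101001
Op 4: insert koi -> sets bits 6 10 -> bits=000101100111001
Op 5: query cat -> checks bit0=0, bit12=0 (has a 0) -> no
Op 6: query cow -> checks bit0=0, bit7=0 (has a 0) -> no
Op 7: query ape -> checks bit9=1, bit12=0 (has a 0) -> no
Op 8: query bee -> checks bit5=1, bit14=1 (all 1) -> maybe
Query results in order: no no no maybe

Answer: no no no maybe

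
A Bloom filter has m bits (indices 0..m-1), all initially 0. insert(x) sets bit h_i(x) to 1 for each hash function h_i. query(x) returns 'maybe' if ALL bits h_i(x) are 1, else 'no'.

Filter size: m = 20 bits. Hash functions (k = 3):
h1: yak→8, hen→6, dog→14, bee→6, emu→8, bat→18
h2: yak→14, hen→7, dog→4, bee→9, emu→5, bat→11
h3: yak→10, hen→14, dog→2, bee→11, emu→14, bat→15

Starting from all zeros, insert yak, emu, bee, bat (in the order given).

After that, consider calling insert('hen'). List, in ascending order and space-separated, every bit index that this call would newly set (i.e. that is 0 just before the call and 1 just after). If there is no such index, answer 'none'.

Start: bits=00000000000000000000
After insert 'yak': sets bits 8 10 14 -> bits=00000000101000100000
After insert 'emu': sets bits 5 8 14 -> bits=00000100101000100000
After insert 'bee': sets bits 6 9 11 -> bits=00000110111100100000
After insert 'bat': sets bits 11 15 18 -> bits=00000110111100110010
insert 'hen' would touch bits 6 7 14; currently bit6=1, bit7=0, bit14=1
Bits that are 0 among those (would change 0->1): 7

Answer: 7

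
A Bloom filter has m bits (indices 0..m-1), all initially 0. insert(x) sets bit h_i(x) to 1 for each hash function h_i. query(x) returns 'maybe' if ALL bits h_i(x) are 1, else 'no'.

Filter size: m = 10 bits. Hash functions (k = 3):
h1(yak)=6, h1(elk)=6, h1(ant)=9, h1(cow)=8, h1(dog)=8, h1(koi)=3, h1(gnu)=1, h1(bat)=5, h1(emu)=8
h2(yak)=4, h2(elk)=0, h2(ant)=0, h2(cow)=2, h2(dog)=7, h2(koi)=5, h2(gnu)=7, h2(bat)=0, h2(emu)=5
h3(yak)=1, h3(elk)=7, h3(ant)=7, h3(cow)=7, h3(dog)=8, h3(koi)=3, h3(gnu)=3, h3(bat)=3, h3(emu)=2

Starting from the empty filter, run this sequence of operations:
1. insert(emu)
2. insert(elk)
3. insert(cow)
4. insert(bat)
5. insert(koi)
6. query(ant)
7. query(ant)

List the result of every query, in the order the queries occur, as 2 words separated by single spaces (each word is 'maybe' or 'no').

Answer: no no

Derivation:
Start: bits=0000000000
Op 1: insert emu -> sets bits 2 5 8 -> bits=0010010010
Op 2: insert elk -> sets bits 0 6 7 -> bits=1010011110
Op 3: insert cow -> sets bits 2 7 8 -> bits=1010011110
Op 4: insert bat -> sets bits 0 3 5 -> bits=1011011110
Op 5: insert koi -> sets bits 3 5 -> bits=1011011110
Op 6: query ant -> checks bit0=1, bit7=1, bit9=0 (has a 0) -> no
Op 7: query ant -> checks bit0=1, bit7=1, bit9=0 (has a 0) -> no
Query results in order: no no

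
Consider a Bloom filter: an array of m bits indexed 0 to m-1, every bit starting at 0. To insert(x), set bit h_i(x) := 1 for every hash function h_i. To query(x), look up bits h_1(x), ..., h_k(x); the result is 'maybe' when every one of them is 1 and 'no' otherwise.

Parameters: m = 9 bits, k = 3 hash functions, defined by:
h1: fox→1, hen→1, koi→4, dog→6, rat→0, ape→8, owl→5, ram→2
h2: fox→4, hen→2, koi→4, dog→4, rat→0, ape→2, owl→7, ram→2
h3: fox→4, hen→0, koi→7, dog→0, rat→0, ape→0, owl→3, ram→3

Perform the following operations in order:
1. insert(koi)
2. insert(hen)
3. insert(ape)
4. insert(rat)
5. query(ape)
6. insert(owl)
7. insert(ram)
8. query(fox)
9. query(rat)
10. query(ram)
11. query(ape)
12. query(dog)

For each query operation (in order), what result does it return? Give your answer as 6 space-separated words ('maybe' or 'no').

Answer: maybe maybe maybe maybe maybe no

Derivation:
Start: bits=000000000
Op 1: insert koi -> sets bits 4 7 -> bits=000010010
Op 2: insert hen -> sets bits 0 1 2 -> bits=111010010
Op 3: insert ape -> sets bits 0 2 8 -> bits=111010011
Op 4: insert rat -> sets bits 0 -> bits=111010011
Op 5: query ape -> checks bit0=1, bit2=1, bit8=1 (all 1) -> maybe
Op 6: insert owl -> sets bits 3 5 7 -> bits=111111011
Op 7: insert ram -> sets bits 2 3 -> bits=111111011
Op 8: query fox -> checks bit1=1, bit4=1 (all 1) -> maybe
Op 9: query rat -> checks bit0=1 (all 1) -> maybe
Op 10: query ram -> checks bit2=1, bit3=1 (all 1) -> maybe
Op 11: query ape -> checks bit0=1, bit2=1, bit8=1 (all 1) -> maybe
Op 12: query dog -> checks bit0=1, bit4=1, bit6=0 (has a 0) -> no
Query results in order: maybe maybe maybe maybe maybe no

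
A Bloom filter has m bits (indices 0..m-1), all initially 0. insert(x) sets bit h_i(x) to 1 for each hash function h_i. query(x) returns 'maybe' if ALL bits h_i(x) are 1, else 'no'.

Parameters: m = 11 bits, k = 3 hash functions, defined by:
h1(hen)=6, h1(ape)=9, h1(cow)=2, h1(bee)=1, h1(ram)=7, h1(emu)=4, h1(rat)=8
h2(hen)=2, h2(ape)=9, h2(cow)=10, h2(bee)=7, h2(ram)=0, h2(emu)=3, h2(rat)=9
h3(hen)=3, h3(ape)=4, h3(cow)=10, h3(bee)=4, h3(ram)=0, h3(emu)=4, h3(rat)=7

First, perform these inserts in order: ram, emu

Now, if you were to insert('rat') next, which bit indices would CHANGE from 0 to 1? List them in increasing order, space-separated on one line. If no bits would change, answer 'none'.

Start: bits=00000000000
After insert 'ram': sets bits 0 7 -> bits=10000001000
After insert 'emu': sets bits 3 4 -> bits=10011001000
insert 'rat' would touch bits 7 8 9; currently bit7=1, bit8=0, bit9=0
Bits that are 0 among those (would change 0->1): 8 9

Answer: 8 9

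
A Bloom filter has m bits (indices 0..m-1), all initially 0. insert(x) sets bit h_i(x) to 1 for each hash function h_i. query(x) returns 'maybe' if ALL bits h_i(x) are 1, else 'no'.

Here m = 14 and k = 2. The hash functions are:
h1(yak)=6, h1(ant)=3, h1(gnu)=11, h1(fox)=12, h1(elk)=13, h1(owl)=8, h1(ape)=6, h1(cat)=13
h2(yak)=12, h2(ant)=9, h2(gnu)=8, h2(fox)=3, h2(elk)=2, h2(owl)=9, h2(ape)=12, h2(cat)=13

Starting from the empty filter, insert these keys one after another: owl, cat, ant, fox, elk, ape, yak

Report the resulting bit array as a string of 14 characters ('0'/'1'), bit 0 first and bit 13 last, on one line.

Answer: 00110010110011

Derivation:
Start: bits=00000000000000
After insert 'owl': sets bits 8 9 -> bits=00000000110000
After insert 'cat': sets bits 13 -> bits=00000000110001
After insert 'ant': sets bits 3 9 -> bits=00010000110001
After insert 'fox': sets bits 3 12 -> bits=00010000110011
After insert 'elk': sets bits 2 13 -> bits=00110000110011
After insert 'ape': sets bits 6 12 -> bits=00110010110011
After insert 'yak': sets bits 6 12 -> bits=00110010110011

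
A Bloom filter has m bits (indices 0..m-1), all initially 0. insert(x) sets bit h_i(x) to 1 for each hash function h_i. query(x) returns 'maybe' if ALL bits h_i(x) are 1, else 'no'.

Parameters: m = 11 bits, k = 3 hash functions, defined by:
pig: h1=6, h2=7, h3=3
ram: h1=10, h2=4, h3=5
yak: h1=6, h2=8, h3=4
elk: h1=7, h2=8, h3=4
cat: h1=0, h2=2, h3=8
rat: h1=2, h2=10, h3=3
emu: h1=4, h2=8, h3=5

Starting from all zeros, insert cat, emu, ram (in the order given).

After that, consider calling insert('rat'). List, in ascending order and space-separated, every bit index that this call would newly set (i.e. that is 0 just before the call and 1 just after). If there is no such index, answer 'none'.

Answer: 3

Derivation:
Start: bits=00000000000
After insert 'cat': sets bits 0 2 8 -> bits=10100000100
After insert 'emu': sets bits 4 5 8 -> bits=10101100100
After insert 'ram': sets bits 4 5 10 -> bits=10101100101
insert 'rat' would touch bits 2 3 10; currently bit2=1, bit3=0, bit10=1
Bits that are 0 among those (would change 0->1): 3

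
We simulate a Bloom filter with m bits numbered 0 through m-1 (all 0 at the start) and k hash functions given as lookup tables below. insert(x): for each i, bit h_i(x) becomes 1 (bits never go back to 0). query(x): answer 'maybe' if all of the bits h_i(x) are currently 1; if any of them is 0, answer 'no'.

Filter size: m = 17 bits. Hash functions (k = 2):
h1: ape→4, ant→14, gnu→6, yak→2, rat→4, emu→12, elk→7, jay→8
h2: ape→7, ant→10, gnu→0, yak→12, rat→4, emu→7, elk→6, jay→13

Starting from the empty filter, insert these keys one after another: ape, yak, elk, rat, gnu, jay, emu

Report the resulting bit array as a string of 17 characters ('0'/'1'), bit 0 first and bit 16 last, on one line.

Start: bits=00000000000000000
After insert 'ape': sets bits 4 7 -> bits=00001001000000000
After insert 'yak': sets bits 2 12 -> bits=00101001000010000
After insert 'elk': sets bits 6 7 -> bits=00101011000010000
After insert 'rat': sets bits 4 -> bits=00101011000010000
After insert 'gnu': sets bits 0 6 -> bits=10101011000010000
After insert 'jay': sets bits 8 13 -> bits=10101011100011000
After insert 'emu': sets bits 7 12 -> bits=10101011100011000

Answer: 10101011100011000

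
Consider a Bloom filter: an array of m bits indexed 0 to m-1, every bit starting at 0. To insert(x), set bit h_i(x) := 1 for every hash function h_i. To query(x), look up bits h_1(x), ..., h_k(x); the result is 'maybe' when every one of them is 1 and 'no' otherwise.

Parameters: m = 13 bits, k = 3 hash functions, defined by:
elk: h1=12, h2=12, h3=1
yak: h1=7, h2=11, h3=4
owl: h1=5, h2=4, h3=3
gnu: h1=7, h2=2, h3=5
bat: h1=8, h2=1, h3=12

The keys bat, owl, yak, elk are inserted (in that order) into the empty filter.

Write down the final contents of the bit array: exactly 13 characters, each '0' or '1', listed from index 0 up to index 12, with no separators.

Start: bits=0000000000000
After insert 'bat': sets bits 1 8 12 -> bits=0100000010001
After insert 'owl': sets bits 3 4 5 -> bits=0101110010001
After insert 'yak': sets bits 4 7 11 -> bits=0101110110011
After insert 'elk': sets bits 1 12 -> bits=0101110110011

Answer: 0101110110011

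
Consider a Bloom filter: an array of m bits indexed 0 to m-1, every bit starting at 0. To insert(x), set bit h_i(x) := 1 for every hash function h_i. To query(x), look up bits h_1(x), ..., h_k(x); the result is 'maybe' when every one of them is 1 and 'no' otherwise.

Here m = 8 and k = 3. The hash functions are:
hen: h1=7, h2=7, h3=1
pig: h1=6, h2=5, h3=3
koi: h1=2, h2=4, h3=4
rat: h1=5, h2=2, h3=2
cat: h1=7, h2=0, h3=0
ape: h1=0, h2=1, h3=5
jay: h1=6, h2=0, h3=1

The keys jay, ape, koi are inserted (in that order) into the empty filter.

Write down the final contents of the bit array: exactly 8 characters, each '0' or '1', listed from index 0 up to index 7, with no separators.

Start: bits=00000000
After insert 'jay': sets bits 0 1 6 -> bits=11000010
After insert 'ape': sets bits 0 1 5 -> bits=11000110
After insert 'koi': sets bits 2 4 -> bits=11101110

Answer: 11101110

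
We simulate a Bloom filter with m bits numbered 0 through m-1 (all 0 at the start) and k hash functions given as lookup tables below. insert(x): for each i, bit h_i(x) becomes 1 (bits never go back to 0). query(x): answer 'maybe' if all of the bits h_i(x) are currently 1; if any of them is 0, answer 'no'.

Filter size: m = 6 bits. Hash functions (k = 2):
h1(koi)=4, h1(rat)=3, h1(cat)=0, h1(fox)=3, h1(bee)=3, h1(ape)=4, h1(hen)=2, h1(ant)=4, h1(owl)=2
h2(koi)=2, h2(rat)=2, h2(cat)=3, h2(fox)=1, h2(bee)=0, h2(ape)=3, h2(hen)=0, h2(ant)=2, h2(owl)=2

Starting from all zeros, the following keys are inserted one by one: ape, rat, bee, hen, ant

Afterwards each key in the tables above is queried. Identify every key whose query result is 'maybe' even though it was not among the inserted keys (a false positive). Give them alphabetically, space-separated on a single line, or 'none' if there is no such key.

Answer: cat koi owl

Derivation:
Start: bits=000000
After insert 'ape': sets bits 3 4 -> bits=000110
After insert 'rat': sets bits 2 3 -> bits=001110
After insert 'bee': sets bits 0 3 -> bits=101110
After insert 'hen': sets bits 0 2 -> bits=101110
After insert 'ant': sets bits 2 4 -> bits=101110
Not inserted: cat fox koi owl — query each against bits=101110:
query cat: checks bit0=1, bit3=1 (all 1) -> maybe => FALSE POSITIVE
query fox: checks bit1=0, bit3=1 (has a 0) -> no => not a false positive
query koi: checks bit2=1, bit4=1 (all 1) -> maybe => FALSE POSITIVE
query owl: checks bit2=1 (all 1) -> maybe => FALSE POSITIVE
False positives (alphabetical): cat koi owl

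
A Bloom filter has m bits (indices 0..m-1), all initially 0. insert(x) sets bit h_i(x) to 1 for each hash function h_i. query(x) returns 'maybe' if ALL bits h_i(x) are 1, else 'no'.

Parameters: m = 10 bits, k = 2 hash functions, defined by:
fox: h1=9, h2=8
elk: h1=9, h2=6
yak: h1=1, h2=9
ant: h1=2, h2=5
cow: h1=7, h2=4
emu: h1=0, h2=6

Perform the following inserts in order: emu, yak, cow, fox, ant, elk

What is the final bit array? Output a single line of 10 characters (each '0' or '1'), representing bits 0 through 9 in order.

Answer: 1110111111

Derivation:
Start: bits=0000000000
After insert 'emu': sets bits 0 6 -> bits=1000001000
After insert 'yak': sets bits 1 9 -> bits=1100001001
After insert 'cow': sets bits 4 7 -> bits=1100101101
After insert 'fox': sets bits 8 9 -> bits=1100101111
After insert 'ant': sets bits 2 5 -> bits=1110111111
After insert 'elk': sets bits 6 9 -> bits=1110111111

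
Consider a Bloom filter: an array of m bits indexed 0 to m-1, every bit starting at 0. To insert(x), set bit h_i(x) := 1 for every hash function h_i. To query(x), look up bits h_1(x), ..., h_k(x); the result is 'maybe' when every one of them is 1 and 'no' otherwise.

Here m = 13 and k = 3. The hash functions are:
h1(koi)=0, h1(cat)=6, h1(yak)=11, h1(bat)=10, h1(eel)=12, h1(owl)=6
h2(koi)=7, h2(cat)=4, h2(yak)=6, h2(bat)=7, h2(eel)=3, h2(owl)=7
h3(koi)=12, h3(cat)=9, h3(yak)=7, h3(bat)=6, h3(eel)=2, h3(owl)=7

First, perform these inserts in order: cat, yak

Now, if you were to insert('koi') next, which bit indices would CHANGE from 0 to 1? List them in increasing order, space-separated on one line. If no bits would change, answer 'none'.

Start: bits=0000000000000
After insert 'cat': sets bits 4 6 9 -> bits=0000101001000
After insert 'yak': sets bits 6 7 11 -> bits=0000101101010
insert 'koi' would touch bits 0 7 12; currently bit0=0, bit7=1, bit12=0
Bits that are 0 among those (would change 0->1): 0 12

Answer: 0 12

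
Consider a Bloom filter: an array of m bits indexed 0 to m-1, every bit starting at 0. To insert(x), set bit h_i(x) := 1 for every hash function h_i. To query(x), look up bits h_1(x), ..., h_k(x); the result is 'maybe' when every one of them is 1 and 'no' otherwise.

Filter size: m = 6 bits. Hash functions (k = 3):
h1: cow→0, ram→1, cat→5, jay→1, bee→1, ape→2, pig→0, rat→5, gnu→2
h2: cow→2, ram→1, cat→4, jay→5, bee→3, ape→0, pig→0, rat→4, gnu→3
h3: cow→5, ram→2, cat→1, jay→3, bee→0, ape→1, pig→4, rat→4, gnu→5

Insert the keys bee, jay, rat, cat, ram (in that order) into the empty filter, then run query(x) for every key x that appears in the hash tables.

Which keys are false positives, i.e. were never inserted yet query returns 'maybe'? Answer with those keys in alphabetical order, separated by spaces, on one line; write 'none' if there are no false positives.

Answer: ape cow gnu pig

Derivation:
Start: bits=000000
After insert 'bee': sets bits 0 1 3 -> bits=110100
After insert 'jay': sets bits 1 3 5 -> bits=110101
After insert 'rat': sets bits 4 5 -> bits=110111
After insert 'cat': sets bits 1 4 5 -> bits=110111
After insert 'ram': sets bits 1 2 -> bits=111111
Not inserted: ape cow gnu pig — query each against bits=111111:
query ape: checks bit0=1, bit1=1, bit2=1 (all 1) -> maybe => FALSE POSITIVE
query cow: checks bit0=1, bit2=1, bit5=1 (all 1) -> maybe => FALSE POSITIVE
query gnu: checks bit2=1, bit3=1, bit5=1 (all 1) -> maybe => FALSE POSITIVE
query pig: checks bit0=1, bit4=1 (all 1) -> maybe => FALSE POSITIVE
False positives (alphabetical): ape cow gnu pig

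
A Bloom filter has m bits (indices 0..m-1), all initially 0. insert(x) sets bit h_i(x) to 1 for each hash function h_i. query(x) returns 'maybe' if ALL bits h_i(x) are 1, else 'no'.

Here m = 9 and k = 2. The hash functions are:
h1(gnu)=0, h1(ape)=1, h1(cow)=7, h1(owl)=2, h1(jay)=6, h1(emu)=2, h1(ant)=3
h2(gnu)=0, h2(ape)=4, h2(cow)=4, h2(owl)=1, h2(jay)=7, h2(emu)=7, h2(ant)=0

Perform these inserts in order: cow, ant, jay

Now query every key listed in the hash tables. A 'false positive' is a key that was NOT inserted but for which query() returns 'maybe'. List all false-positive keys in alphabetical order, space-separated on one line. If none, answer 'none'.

Start: bits=000000000
After insert 'cow': sets bits 4 7 -> bits=000010010
After insert 'ant': sets bits 0 3 -> bits=100110010
After insert 'jay': sets bits 6 7 -> bits=100110110
Not inserted: ape emu gnu owl — query each against bits=100110110:
query ape: checks bit1=0, bit4=1 (has a 0) -> no => not a false positive
query emu: checks bit2=0, bit7=1 (has a 0) -> no => not a false positive
query gnu: checks bit0=1 (all 1) -> maybe => FALSE POSITIVE
query owl: checks bit1=0, bit2=0 (has a 0) -> no => not a false positive
False positives (alphabetical): gnu

Answer: gnu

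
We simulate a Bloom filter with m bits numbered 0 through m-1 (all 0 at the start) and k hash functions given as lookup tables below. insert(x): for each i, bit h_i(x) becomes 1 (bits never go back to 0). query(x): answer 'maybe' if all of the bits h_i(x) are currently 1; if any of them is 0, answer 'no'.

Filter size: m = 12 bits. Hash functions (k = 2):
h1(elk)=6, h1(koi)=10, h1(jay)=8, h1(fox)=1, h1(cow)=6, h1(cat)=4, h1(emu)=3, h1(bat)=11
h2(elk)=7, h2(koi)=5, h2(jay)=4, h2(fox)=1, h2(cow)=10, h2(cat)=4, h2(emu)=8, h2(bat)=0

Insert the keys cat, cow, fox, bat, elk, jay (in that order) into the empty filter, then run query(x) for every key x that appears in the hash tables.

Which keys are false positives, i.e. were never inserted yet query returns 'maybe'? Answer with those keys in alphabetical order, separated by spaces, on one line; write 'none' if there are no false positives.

Start: bits=000000000000
After insert 'cat': sets bits 4 -> bits=000010000000
After insert 'cow': sets bits 6 10 -> bits=000010100010
After insert 'fox': sets bits 1 -> bits=010010100010
After insert 'bat': sets bits 0 11 -> bits=110010100011
After insert 'elk': sets bits 6 7 -> bits=110010110011
After insert 'jay': sets bits 4 8 -> bits=110010111011
Not inserted: emu koi — query each against bits=110010111011:
query emu: checks bit3=0, bit8=1 (has a 0) -> no => not a false positive
query koi: checks bit5=0, bit10=1 (has a 0) -> no => not a false positive
False positives (alphabetical): none

Answer: none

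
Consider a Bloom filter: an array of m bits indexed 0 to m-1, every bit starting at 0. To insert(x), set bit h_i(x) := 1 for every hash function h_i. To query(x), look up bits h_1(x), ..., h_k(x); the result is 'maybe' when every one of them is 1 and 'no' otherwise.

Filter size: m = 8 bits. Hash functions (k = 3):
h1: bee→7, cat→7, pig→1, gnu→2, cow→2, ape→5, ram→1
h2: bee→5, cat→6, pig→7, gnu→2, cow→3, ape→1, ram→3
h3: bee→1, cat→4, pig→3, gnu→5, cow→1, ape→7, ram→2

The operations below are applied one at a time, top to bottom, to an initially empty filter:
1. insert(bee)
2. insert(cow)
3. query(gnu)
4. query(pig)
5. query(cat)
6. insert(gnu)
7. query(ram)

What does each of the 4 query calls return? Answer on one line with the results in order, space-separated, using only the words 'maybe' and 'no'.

Start: bits=00000000
Op 1: insert bee -> sets bits 1 5 7 -> bits=01000101
Op 2: insert cow -> sets bits 1 2 3 -> bits=01110101
Op 3: query gnu -> checks bit2=1, bit5=1 (all 1) -> maybe
Op 4: query pig -> checks bit1=1, bit3=1, bit7=1 (all 1) -> maybe
Op 5: query cat -> checks bit4=0, bit6=0, bit7=1 (has a 0) -> no
Op 6: insert gnu -> sets bits 2 5 -> bits=01110101
Op 7: query ram -> checks bit1=1, bit2=1, bit3=1 (all 1) -> maybe
Query results in order: maybe maybe no maybe

Answer: maybe maybe no maybe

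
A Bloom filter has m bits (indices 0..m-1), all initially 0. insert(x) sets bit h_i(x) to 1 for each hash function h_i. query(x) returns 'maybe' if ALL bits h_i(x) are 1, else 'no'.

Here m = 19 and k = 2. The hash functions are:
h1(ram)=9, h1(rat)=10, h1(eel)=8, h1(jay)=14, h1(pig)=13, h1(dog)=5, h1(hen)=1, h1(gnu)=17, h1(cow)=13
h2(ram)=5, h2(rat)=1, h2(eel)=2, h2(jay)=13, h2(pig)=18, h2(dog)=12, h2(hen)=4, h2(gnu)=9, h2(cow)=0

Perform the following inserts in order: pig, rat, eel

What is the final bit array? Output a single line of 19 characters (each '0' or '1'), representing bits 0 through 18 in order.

Start: bits=0000000000000000000
After insert 'pig': sets bits 13 18 -> bits=0000000000000100001
After insert 'rat': sets bits 1 10 -> bits=0100000000100100001
After insert 'eel': sets bits 2 8 -> bits=0110000010100100001

Answer: 0110000010100100001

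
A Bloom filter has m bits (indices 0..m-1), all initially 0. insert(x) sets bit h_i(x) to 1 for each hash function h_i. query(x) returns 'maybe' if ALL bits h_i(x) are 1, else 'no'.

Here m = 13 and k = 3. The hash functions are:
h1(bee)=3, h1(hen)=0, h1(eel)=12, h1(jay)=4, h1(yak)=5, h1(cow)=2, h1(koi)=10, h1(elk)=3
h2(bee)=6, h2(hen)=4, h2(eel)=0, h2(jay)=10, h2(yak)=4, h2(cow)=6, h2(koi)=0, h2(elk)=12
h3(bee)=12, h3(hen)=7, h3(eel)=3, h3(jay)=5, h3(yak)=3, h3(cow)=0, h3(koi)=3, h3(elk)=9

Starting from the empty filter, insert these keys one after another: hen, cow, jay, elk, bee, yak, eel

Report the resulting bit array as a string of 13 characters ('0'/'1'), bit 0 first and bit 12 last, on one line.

Answer: 1011111101101

Derivation:
Start: bits=0000000000000
After insert 'hen': sets bits 0 4 7 -> bits=1000100100000
After insert 'cow': sets bits 0 2 6 -> bits=1010101100000
After insert 'jay': sets bits 4 5 10 -> bits=1010111100100
After insert 'elk': sets bits 3 9 12 -> bits=1011111101101
After insert 'bee': sets bits 3 6 12 -> bits=1011111101101
After insert 'yak': sets bits 3 4 5 -> bits=1011111101101
After insert 'eel': sets bits 0 3 12 -> bits=1011111101101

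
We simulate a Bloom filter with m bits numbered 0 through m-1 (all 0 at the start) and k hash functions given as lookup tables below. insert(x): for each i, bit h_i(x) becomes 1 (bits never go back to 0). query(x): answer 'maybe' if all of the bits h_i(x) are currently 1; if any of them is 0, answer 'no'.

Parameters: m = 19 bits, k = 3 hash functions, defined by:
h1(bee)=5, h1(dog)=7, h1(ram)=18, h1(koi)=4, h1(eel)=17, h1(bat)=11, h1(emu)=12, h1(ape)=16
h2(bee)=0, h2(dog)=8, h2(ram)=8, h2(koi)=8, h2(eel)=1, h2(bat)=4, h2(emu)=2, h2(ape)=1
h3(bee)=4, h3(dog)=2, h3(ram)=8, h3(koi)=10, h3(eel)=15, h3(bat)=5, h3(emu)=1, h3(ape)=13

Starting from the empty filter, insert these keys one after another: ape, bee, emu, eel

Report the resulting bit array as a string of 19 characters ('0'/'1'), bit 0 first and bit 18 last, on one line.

Answer: 1110110000001101110

Derivation:
Start: bits=0000000000000000000
After insert 'ape': sets bits 1 13 16 -> bits=0100000000000100100
After insert 'bee': sets bits 0 4 5 -> bits=1100110000000100100
After insert 'emu': sets bits 1 2 12 -> bits=1110110000001100100
After insert 'eel': sets bits 1 15 17 -> bits=1110110000001101110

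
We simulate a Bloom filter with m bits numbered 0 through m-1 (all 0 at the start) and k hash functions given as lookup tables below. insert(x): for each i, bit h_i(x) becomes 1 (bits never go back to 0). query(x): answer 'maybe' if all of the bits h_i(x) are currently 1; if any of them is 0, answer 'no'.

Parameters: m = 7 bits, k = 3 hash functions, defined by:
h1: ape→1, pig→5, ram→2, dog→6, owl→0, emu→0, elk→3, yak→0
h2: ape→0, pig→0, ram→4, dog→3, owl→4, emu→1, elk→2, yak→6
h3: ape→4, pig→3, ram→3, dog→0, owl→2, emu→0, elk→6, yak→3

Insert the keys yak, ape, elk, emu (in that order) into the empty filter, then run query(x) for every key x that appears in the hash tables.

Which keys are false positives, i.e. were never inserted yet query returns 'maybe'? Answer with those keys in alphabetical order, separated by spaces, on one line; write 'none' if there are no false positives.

Answer: dog owl ram

Derivation:
Start: bits=0000000
After insert 'yak': sets bits 0 3 6 -> bits=1001001
After insert 'ape': sets bits 0 1 4 -> bits=1101101
After insert 'elk': sets bits 2 3 6 -> bits=1111101
After insert 'emu': sets bits 0 1 -> bits=1111101
Not inserted: dog owl pig ram — query each against bits=1111101:
query dog: checks bit0=1, bit3=1, bit6=1 (all 1) -> maybe => FALSE POSITIVE
query owl: checks bit0=1, bit2=1, bit4=1 (all 1) -> maybe => FALSE POSITIVE
query pig: checks bit0=1, bit3=1, bit5=0 (has a 0) -> no => not a false positive
query ram: checks bit2=1, bit3=1, bit4=1 (all 1) -> maybe => FALSE POSITIVE
False positives (alphabetical): dog owl ram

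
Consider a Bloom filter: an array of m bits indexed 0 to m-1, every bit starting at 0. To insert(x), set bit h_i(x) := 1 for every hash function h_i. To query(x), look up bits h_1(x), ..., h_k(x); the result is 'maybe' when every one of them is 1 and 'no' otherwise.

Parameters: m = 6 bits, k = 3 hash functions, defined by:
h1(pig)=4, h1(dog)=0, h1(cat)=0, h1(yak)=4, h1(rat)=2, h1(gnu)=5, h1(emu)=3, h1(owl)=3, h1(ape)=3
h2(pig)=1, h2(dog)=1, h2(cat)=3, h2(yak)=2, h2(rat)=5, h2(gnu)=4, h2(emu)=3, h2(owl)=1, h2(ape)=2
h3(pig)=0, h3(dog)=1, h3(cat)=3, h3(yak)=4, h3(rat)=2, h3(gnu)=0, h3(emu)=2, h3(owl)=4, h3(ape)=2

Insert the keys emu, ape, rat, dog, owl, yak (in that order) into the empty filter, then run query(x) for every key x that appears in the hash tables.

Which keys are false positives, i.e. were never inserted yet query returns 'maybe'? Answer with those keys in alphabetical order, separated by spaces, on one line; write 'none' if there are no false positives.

Answer: cat gnu pig

Derivation:
Start: bits=000000
After insert 'emu': sets bits 2 3 -> bits=001100
After insert 'ape': sets bits 2 3 -> bits=001100
After insert 'rat': sets bits 2 5 -> bits=001101
After insert 'dog': sets bits 0 1 -> bits=111101
After insert 'owl': sets bits 1 3 4 -> bits=111111
After insert 'yak': sets bits 2 4 -> bits=111111
Not inserted: cat gnu pig — query each against bits=111111:
query cat: checks bit0=1, bit3=1 (all 1) -> maybe => FALSE POSITIVE
query gnu: checks bit0=1, bit4=1, bit5=1 (all 1) -> maybe => FALSE POSITIVE
query pig: checks bit0=1, bit1=1, bit4=1 (all 1) -> maybe => FALSE POSITIVE
False positives (alphabetical): cat gnu pig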